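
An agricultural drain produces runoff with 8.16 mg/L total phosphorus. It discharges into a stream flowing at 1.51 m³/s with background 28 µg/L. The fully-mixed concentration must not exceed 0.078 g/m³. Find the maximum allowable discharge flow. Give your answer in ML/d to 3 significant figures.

0.807 ML/d

28 µg/L = 0.028 mg/L.
Mass balance at complete mixing: C_std·(Q_w + Q_r) = Q_w·C_e + Q_r·C_b.
Rearranging, Q_w = Q_r·(C_std − C_b)/(C_e − C_std) = 1.51·(0.078 − 0.028) / (8.16 − 0.078) = 0.009342 m³/s.
= 0.8071 ML/d.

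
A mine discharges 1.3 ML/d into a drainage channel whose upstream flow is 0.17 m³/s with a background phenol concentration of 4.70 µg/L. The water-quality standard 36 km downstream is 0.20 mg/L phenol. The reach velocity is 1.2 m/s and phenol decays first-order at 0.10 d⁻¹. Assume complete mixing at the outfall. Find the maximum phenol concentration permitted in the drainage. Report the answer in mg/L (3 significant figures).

1.3 ML/d = 0.01505 m³/s.
4.70 µg/L = 0.0047 mg/L.
Travel time to the compliance point: t = 3.6e+04/1.2 = 3e+04 s = 0.3472 d; decay factor exp(−0.10·0.3472) = 0.9659.
So the concentration just after mixing may be at most 0.2/0.9659 = 0.2071 mg/L.
Mass balance: 0.2071·0.185 = 0.01505·Cₑ + 0.17·0.0047.
Cₑ = (0.03832 − 0.000799) / 0.01505 = 2.493 mg/L.

2.49 mg/L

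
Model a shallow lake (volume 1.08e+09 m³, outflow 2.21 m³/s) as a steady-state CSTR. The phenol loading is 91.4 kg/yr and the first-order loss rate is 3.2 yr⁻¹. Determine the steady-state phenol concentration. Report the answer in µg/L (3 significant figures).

0.0259 µg/L

Outflow Q = 2.21 m³/s × 3.156e+07 s/yr = 6.974e+07 m³/yr.
Steady-state CSTR mass balance: W = Q·C + k·V·C, so C = W/(Q + kV).
Q + kV = 6.974e+07 + 3.2·1.08e+09 = 3.526e+09 m³/yr.
C = 91.4/3.526e+09 = 2.592e-08 kg/m³ = 2.592e-05 mg/L = 0.02592 µg/L.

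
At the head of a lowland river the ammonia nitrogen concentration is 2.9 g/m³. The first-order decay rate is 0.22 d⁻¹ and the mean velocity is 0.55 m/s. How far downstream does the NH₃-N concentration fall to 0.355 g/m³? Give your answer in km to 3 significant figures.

From C = C₀·e^(−kt), t = ln(C₀/C)/k = ln(2.9/0.355)/0.22 = 2.1/0.22 = 9.547 d.
Distance = v·t = 0.55 m/s × 8.249e+05 s = 4.537e+05 m = 453.7 km.

454 km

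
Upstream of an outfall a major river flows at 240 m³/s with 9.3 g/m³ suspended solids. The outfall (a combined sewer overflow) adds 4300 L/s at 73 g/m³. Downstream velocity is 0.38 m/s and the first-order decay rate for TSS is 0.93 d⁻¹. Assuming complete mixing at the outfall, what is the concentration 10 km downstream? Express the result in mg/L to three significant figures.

7.85 mg/L

4300 L/s = 4.3 m³/s.
After complete mixing, C₀ = (4.3·73 + 240·9.3) / 244.3 = 10.42 mg/L.
Travel time t = 1e+04 m / 0.38 m/s = 2.632e+04 s = 0.3046 d.
C = 10.42·exp(−0.93·0.3046) = 10.42·0.7533 = 7.851 mg/L.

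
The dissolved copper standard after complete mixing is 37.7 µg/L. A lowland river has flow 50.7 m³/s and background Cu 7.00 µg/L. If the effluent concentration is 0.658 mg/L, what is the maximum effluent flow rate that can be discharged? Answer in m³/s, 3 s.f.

7.00 µg/L = 0.007 mg/L.
37.7 µg/L = 0.0377 mg/L.
Mass balance at complete mixing: C_std·(Q_w + Q_r) = Q_w·C_e + Q_r·C_b.
Rearranging, Q_w = Q_r·(C_std − C_b)/(C_e − C_std) = 50.7·(0.0377 − 0.007) / (0.658 − 0.0377) = 2.509 m³/s.

2.51 m³/s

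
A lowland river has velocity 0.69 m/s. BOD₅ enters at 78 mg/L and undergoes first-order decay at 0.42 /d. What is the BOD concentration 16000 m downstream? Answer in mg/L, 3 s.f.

Travel time t = 16000 m / 0.69 m/s = 1.6e+04/0.69 = 2.319e+04 s = 0.2684 d.
First-order decay: C = 78·exp(−0.42·0.2684) = 78·0.8934 = 69.69 mg/L.

69.7 mg/L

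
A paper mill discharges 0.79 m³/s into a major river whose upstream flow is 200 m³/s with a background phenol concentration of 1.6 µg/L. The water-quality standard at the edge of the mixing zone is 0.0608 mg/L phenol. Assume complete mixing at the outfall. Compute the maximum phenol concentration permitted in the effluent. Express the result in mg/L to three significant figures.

15.0 mg/L

1.6 µg/L = 0.0016 mg/L.
Mass balance: 0.0608·200.8 = 0.79·Cₑ + 200·0.0016.
Cₑ = (12.21 − 0.32) / 0.79 = 15.05 mg/L.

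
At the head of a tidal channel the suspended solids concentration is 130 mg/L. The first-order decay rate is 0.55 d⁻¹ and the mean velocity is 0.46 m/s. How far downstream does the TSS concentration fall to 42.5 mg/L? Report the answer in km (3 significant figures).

80.8 km

From C = C₀·e^(−kt), t = ln(C₀/C)/k = ln(130/42.5)/0.55 = 1.118/0.55 = 2.033 d.
Distance = v·t = 0.46 m/s × 1.756e+05 s = 8.079e+04 m = 80.79 km.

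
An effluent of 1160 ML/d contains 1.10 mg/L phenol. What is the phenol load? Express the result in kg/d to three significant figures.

1160 ML/d = 13.43 m³/s.
Mass flux = Q·C = 13.43 m³/s × 1.1 g/m³ = 14.77 g/s.
= 14.77 g/s × 86.4 = 1276 kg/d.

1280 kg/d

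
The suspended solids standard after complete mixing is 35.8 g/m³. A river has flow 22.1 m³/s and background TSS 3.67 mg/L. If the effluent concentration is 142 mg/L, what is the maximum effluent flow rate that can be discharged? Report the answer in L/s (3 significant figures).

6690 L/s

Mass balance at complete mixing: C_std·(Q_w + Q_r) = Q_w·C_e + Q_r·C_b.
Rearranging, Q_w = Q_r·(C_std − C_b)/(C_e − C_std) = 22.1·(35.8 − 3.67) / (142 − 35.8) = 6.686 m³/s.
= 6686 L/s.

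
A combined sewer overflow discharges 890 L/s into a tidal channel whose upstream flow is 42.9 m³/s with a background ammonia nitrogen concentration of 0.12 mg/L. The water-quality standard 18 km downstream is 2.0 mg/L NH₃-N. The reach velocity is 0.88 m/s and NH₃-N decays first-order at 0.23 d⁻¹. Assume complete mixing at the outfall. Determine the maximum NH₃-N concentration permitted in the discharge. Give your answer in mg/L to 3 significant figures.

890 L/s = 0.89 m³/s.
Travel time to the compliance point: t = 1.8e+04/0.88 = 2.045e+04 s = 0.2367 d; decay factor exp(−0.23·0.2367) = 0.947.
So the concentration just after mixing may be at most 2/0.947 = 2.112 mg/L.
Mass balance: 2.112·43.79 = 0.89·Cₑ + 42.9·0.12.
Cₑ = (92.48 − 5.148) / 0.89 = 98.13 mg/L.

98.1 mg/L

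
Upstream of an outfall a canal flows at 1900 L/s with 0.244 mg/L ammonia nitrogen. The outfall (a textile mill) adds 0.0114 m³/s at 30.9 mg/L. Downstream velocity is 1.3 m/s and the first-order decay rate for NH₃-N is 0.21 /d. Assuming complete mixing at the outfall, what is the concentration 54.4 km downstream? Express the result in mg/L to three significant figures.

1900 L/s = 1.9 m³/s.
After complete mixing, C₀ = (0.0114·30.9 + 1.9·0.244) / 1.911 = 0.4268 mg/L.
Travel time t = 5.44e+04 m / 1.3 m/s = 4.185e+04 s = 0.4843 d.
C = 0.4268·exp(−0.21·0.4843) = 0.4268·0.9033 = 0.3856 mg/L.

0.386 mg/L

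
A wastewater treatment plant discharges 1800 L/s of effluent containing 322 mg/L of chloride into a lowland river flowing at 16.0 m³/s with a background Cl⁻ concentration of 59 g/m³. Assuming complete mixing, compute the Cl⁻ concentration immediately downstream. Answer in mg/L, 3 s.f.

85.6 mg/L

1800 L/s = 1.8 m³/s.
By mass balance at complete mixing, C = (1.8·322 + 16·59) / (1.8 + 16) = 1524/17.8 = 85.6 mg/L.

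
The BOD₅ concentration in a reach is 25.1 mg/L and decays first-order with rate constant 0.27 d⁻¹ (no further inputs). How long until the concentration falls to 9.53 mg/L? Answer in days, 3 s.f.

t = ln(C₀/C)/k = ln(25.1/9.53)/0.27 = 0.9684/0.27 = 3.587 d.

3.59 d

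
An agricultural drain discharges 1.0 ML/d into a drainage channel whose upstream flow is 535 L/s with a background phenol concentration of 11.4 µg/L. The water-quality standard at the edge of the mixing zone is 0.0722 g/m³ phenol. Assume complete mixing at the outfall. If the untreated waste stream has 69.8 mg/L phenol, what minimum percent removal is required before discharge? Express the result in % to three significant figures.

1.0 ML/d = 0.01157 m³/s.
535 L/s = 0.535 m³/s.
11.4 µg/L = 0.0114 mg/L.
Mass balance: 0.0722·0.5466 = 0.01157·Cₑ + 0.535·0.0114.
Cₑ = (0.03946 − 0.006099) / 0.01157 = 2.883 mg/L.
Required removal = 1 − 2.883/69.8 = 95.87 %.

95.9 %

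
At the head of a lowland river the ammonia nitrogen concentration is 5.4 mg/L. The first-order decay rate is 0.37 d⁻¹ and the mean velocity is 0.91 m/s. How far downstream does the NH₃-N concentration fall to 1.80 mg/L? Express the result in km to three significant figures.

From C = C₀·e^(−kt), t = ln(C₀/C)/k = ln(5.4/1.80)/0.37 = 1.099/0.37 = 2.969 d.
Distance = v·t = 0.91 m/s × 2.565e+05 s = 2.335e+05 m = 233.5 km.

233 km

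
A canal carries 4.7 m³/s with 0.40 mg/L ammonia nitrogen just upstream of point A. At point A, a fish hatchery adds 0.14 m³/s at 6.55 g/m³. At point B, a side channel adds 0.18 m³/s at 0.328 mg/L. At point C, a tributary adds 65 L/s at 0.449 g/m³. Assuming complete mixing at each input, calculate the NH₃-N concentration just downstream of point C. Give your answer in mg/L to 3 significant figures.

After input A: C = (4.7·0.4 + 0.14·6.55) / 4.84 = 0.5779 mg/L.
After input B: C = (4.84·0.5779 + 0.18·0.328) / 5.02 = 0.5689 mg/L.
65 L/s = 0.065 m³/s.
After input C: C = (5.02·0.5689 + 0.065·0.449) / 5.085 = 0.5674 mg/L.

0.567 mg/L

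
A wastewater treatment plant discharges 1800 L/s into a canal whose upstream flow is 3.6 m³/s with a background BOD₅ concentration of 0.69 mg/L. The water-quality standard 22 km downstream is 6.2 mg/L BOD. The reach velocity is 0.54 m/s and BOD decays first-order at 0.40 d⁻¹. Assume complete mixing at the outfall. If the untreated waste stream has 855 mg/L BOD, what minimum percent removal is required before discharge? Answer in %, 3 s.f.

97.5 %

1800 L/s = 1.8 m³/s.
Travel time to the compliance point: t = 2.2e+04/0.54 = 4.074e+04 s = 0.4715 d; decay factor exp(−0.40·0.4715) = 0.8281.
So the concentration just after mixing may be at most 6.2/0.8281 = 7.487 mg/L.
Mass balance: 7.487·5.4 = 1.8·Cₑ + 3.6·0.69.
Cₑ = (40.43 − 2.484) / 1.8 = 21.08 mg/L.
Required removal = 1 − 21.08/855 = 97.53 %.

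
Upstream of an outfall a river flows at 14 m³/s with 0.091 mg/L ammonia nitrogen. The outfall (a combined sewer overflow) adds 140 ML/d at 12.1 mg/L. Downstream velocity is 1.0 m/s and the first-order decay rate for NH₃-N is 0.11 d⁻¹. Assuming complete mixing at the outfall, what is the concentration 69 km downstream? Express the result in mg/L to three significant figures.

140 ML/d = 1.62 m³/s.
After complete mixing, C₀ = (1.62·12.1 + 14·0.091) / 15.62 = 1.337 mg/L.
Travel time t = 6.9e+04 m / 1.0 m/s = 6.9e+04 s = 0.7986 d.
C = 1.337·exp(−0.11·0.7986) = 1.337·0.9159 = 1.224 mg/L.

1.22 mg/L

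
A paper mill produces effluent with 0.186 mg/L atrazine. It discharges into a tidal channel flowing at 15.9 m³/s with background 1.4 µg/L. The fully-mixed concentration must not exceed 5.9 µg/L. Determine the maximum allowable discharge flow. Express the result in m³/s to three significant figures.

0.397 m³/s

1.4 µg/L = 0.0014 mg/L.
5.9 µg/L = 0.0059 mg/L.
Mass balance at complete mixing: C_std·(Q_w + Q_r) = Q_w·C_e + Q_r·C_b.
Rearranging, Q_w = Q_r·(C_std − C_b)/(C_e − C_std) = 15.9·(0.0059 − 0.0014) / (0.186 − 0.0059) = 0.3973 m³/s.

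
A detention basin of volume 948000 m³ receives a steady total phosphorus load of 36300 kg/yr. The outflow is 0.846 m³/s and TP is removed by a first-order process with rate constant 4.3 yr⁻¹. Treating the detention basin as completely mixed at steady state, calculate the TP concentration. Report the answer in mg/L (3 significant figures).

1.18 mg/L

Outflow Q = 0.846 m³/s × 3.156e+07 s/yr = 2.67e+07 m³/yr.
Steady-state CSTR mass balance: W = Q·C + k·V·C, so C = W/(Q + kV).
Q + kV = 2.67e+07 + 4.3·948000 = 3.077e+07 m³/yr.
C = 36300/3.077e+07 = 0.00118 kg/m³ = 1.18 mg/L.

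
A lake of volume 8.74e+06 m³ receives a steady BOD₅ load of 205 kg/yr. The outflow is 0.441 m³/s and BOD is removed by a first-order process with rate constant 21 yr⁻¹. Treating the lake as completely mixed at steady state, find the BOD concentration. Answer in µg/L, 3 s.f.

1.04 µg/L

Outflow Q = 0.441 m³/s × 3.156e+07 s/yr = 1.392e+07 m³/yr.
Steady-state CSTR mass balance: W = Q·C + k·V·C, so C = W/(Q + kV).
Q + kV = 1.392e+07 + 21·8.74e+06 = 1.975e+08 m³/yr.
C = 205/1.975e+08 = 1.038e-06 kg/m³ = 0.001038 mg/L = 1.038 µg/L.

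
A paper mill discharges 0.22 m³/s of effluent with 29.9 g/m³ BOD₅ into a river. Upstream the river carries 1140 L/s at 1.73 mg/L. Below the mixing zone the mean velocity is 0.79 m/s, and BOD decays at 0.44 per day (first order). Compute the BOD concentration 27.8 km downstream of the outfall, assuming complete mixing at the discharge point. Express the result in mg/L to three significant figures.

5.26 mg/L

1140 L/s = 1.14 m³/s.
After complete mixing, C₀ = (0.22·29.9 + 1.14·1.73) / 1.36 = 6.287 mg/L.
Travel time t = 2.78e+04 m / 0.79 m/s = 3.519e+04 s = 0.4073 d.
C = 6.287·exp(−0.44·0.4073) = 6.287·0.8359 = 5.255 mg/L.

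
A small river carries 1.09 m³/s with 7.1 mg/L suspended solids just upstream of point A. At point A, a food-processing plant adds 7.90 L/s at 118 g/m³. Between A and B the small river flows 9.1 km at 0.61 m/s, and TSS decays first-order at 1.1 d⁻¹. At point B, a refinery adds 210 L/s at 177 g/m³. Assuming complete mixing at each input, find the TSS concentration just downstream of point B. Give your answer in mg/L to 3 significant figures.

33.9 mg/L

7.90 L/s = 0.0079 m³/s.
After input A: C = (1.09·7.1 + 0.0079·118) / 1.098 = 7.898 mg/L.
Over the 9.1 km reach to input B (t = 1.492e+04 s = 0.1727 d), decay gives C = 7.898·exp(−1.1·0.1727) = 6.532 mg/L.
210 L/s = 0.21 m³/s.
After input B: C = (1.098·6.532 + 0.21·177) / 1.308 = 33.9 mg/L.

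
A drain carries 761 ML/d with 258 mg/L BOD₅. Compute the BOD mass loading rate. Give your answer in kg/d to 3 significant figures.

761 ML/d = 8.808 m³/s.
Mass flux = Q·C = 8.808 m³/s × 258 g/m³ = 2272 g/s.
= 2272 g/s × 86.4 = 1.963e+05 kg/d.

196000 kg/d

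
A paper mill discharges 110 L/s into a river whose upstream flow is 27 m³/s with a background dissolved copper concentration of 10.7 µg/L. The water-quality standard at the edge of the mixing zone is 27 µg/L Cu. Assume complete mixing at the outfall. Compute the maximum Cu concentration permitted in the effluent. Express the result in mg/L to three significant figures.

110 L/s = 0.11 m³/s.
10.7 µg/L = 0.0107 mg/L.
27 µg/L = 0.027 mg/L.
Mass balance: 0.027·27.11 = 0.11·Cₑ + 27·0.0107.
Cₑ = (0.732 − 0.2889) / 0.11 = 4.028 mg/L.

4.03 mg/L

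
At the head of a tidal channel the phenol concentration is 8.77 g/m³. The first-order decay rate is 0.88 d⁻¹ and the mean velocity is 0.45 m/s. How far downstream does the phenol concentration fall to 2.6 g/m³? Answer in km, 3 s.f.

From C = C₀·e^(−kt), t = ln(C₀/C)/k = ln(8.77/2.6)/0.88 = 1.216/0.88 = 1.382 d.
Distance = v·t = 0.45 m/s × 1.194e+05 s = 5.372e+04 m = 53.72 km.

53.7 km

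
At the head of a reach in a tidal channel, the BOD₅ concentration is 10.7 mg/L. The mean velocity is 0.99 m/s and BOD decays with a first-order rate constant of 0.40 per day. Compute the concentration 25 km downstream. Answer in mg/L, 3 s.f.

9.52 mg/L

Travel time t = 25 km / 0.99 m/s = 2.5e+04/0.99 = 2.525e+04 s = 0.2923 d.
First-order decay: C = 10.7·exp(−0.40·0.2923) = 10.7·0.8897 = 9.519 mg/L.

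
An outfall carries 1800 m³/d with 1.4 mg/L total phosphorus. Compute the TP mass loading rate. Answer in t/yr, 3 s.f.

1800 m³/d = 0.02083 m³/s.
Mass flux = Q·C = 0.02083 m³/s × 1.4 g/m³ = 0.02917 g/s.
= 0.02917 g/s × 31.56 = 0.9204 t/yr.

0.920 t/yr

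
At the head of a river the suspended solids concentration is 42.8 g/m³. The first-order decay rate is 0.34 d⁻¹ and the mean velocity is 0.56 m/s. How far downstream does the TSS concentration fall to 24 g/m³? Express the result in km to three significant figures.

From C = C₀·e^(−kt), t = ln(C₀/C)/k = ln(42.8/24)/0.34 = 0.5785/0.34 = 1.701 d.
Distance = v·t = 0.56 m/s × 1.47e+05 s = 8.232e+04 m = 82.32 km.

82.3 km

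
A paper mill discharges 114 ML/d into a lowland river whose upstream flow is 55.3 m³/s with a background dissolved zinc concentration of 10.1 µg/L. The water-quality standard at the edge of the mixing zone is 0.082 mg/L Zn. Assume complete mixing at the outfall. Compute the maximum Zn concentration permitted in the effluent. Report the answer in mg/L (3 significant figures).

114 ML/d = 1.319 m³/s.
10.1 µg/L = 0.0101 mg/L.
Mass balance: 0.082·56.62 = 1.319·Cₑ + 55.3·0.0101.
Cₑ = (4.643 − 0.5585) / 1.319 = 3.095 mg/L.

3.10 mg/L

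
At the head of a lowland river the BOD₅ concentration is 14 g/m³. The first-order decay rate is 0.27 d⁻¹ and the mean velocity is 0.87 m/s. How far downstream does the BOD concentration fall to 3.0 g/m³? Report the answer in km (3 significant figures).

429 km

From C = C₀·e^(−kt), t = ln(C₀/C)/k = ln(14/3.0)/0.27 = 1.54/0.27 = 5.705 d.
Distance = v·t = 0.87 m/s × 4.929e+05 s = 4.289e+05 m = 428.9 km.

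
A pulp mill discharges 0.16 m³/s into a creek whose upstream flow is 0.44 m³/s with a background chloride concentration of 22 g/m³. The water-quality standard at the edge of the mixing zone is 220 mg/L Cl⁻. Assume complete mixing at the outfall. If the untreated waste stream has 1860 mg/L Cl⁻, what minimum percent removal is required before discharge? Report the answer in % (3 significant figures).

58.9 %

Mass balance: 220·0.6 = 0.16·Cₑ + 0.44·22.
Cₑ = (132 − 9.68) / 0.16 = 764.5 mg/L.
Required removal = 1 − 764.5/1860 = 58.9 %.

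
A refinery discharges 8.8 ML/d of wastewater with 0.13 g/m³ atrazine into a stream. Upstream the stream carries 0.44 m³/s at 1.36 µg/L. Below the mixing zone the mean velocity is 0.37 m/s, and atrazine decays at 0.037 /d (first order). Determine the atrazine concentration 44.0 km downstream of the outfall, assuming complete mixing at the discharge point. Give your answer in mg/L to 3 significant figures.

0.0243 mg/L

8.8 ML/d = 0.1019 m³/s.
1.36 µg/L = 0.00136 mg/L.
After complete mixing, C₀ = (0.1019·0.13 + 0.44·0.00136) / 0.5419 = 0.02554 mg/L.
Travel time t = 4.4e+04 m / 0.37 m/s = 1.189e+05 s = 1.376 d.
C = 0.02554·exp(−0.037·1.376) = 0.02554·0.9503 = 0.02427 mg/L.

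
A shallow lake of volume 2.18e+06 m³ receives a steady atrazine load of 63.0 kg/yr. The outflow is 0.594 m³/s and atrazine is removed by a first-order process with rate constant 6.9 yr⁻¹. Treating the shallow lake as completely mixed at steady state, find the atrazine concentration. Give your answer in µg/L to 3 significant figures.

Outflow Q = 0.594 m³/s × 3.156e+07 s/yr = 1.875e+07 m³/yr.
Steady-state CSTR mass balance: W = Q·C + k·V·C, so C = W/(Q + kV).
Q + kV = 1.875e+07 + 6.9·2.18e+06 = 3.379e+07 m³/yr.
C = 63.0/3.379e+07 = 1.865e-06 kg/m³ = 0.001865 mg/L = 1.865 µg/L.

1.86 µg/L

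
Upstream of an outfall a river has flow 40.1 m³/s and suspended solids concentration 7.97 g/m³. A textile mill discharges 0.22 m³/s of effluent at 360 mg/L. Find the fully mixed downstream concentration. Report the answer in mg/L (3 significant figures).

9.89 mg/L

By mass balance at complete mixing, C = (0.22·360 + 40.1·7.97) / (0.22 + 40.1) = 398.8/40.32 = 9.891 mg/L.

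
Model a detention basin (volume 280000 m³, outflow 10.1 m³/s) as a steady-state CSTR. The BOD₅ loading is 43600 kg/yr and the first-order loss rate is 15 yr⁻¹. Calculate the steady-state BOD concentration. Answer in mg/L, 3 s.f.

0.135 mg/L

Outflow Q = 10.1 m³/s × 3.156e+07 s/yr = 3.187e+08 m³/yr.
Steady-state CSTR mass balance: W = Q·C + k·V·C, so C = W/(Q + kV).
Q + kV = 3.187e+08 + 15·280000 = 3.229e+08 m³/yr.
C = 43600/3.229e+08 = 0.000135 kg/m³ = 0.135 mg/L.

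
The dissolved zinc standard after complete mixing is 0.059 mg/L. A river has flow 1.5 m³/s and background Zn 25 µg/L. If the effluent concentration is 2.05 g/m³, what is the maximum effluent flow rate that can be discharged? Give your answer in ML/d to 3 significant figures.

25 µg/L = 0.025 mg/L.
Mass balance at complete mixing: C_std·(Q_w + Q_r) = Q_w·C_e + Q_r·C_b.
Rearranging, Q_w = Q_r·(C_std − C_b)/(C_e − C_std) = 1.5·(0.059 − 0.025) / (2.05 − 0.059) = 0.02562 m³/s.
= 2.213 ML/d.

2.21 ML/d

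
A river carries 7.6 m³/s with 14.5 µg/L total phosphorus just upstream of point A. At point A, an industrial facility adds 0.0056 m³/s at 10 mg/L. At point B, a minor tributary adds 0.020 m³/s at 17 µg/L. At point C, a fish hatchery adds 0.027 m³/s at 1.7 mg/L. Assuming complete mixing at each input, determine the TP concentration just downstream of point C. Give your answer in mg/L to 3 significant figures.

0.0278 mg/L

14.5 µg/L = 0.0145 mg/L.
After input A: C = (7.6·0.0145 + 0.0056·10) / 7.606 = 0.02185 mg/L.
17 µg/L = 0.017 mg/L.
After input B: C = (7.606·0.02185 + 0.02·0.017) / 7.626 = 0.02184 mg/L.
After input C: C = (7.626·0.02184 + 0.027·1.7) / 7.653 = 0.02776 mg/L.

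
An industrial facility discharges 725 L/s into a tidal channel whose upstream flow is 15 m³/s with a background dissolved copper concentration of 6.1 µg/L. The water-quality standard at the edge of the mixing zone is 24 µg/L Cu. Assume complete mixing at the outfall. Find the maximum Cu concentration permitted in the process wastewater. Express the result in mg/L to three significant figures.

725 L/s = 0.725 m³/s.
6.1 µg/L = 0.0061 mg/L.
24 µg/L = 0.024 mg/L.
Mass balance: 0.024·15.72 = 0.725·Cₑ + 15·0.0061.
Cₑ = (0.3774 − 0.0915) / 0.725 = 0.3943 mg/L.

0.394 mg/L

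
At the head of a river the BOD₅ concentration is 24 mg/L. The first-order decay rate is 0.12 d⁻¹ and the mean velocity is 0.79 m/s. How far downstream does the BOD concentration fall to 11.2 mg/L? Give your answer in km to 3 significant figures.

From C = C₀·e^(−kt), t = ln(C₀/C)/k = ln(24/11.2)/0.12 = 0.7621/0.12 = 6.351 d.
Distance = v·t = 0.79 m/s × 5.487e+05 s = 4.335e+05 m = 433.5 km.

434 km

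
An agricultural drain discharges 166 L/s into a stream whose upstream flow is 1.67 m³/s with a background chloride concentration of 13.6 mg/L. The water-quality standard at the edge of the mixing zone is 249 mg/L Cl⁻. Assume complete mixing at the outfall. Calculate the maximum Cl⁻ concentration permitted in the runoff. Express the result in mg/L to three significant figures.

2620 mg/L

166 L/s = 0.166 m³/s.
Mass balance: 249·1.836 = 0.166·Cₑ + 1.67·13.6.
Cₑ = (457.2 − 22.71) / 0.166 = 2617 mg/L.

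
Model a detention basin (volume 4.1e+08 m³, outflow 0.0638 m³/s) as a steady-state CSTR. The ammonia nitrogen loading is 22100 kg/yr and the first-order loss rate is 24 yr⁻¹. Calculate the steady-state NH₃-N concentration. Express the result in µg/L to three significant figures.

2.25 µg/L

Outflow Q = 0.0638 m³/s × 3.156e+07 s/yr = 2.013e+06 m³/yr.
Steady-state CSTR mass balance: W = Q·C + k·V·C, so C = W/(Q + kV).
Q + kV = 2.013e+06 + 24·4.1e+08 = 9.842e+09 m³/yr.
C = 22100/9.842e+09 = 2.245e-06 kg/m³ = 0.002245 mg/L = 2.245 µg/L.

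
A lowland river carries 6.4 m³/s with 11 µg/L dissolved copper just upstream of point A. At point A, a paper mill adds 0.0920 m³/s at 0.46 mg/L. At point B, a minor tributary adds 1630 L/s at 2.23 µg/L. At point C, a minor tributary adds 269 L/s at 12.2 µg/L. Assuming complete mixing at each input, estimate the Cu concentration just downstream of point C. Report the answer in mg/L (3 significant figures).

0.0143 mg/L

11 µg/L = 0.011 mg/L.
After input A: C = (6.4·0.011 + 0.092·0.46) / 6.492 = 0.01736 mg/L.
1630 L/s = 1.63 m³/s.
2.23 µg/L = 0.00223 mg/L.
After input B: C = (6.492·0.01736 + 1.63·0.00223) / 8.122 = 0.01433 mg/L.
269 L/s = 0.269 m³/s.
12.2 µg/L = 0.0122 mg/L.
After input C: C = (8.122·0.01433 + 0.269·0.0122) / 8.391 = 0.01426 mg/L.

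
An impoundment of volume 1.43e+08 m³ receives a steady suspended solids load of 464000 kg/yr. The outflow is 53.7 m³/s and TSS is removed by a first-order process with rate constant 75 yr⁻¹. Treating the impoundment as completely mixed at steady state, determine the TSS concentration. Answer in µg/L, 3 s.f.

Outflow Q = 53.7 m³/s × 3.156e+07 s/yr = 1.695e+09 m³/yr.
Steady-state CSTR mass balance: W = Q·C + k·V·C, so C = W/(Q + kV).
Q + kV = 1.695e+09 + 75·1.43e+08 = 1.242e+10 m³/yr.
C = 464000/1.242e+10 = 3.736e-05 kg/m³ = 0.03736 mg/L = 37.36 µg/L.

37.4 µg/L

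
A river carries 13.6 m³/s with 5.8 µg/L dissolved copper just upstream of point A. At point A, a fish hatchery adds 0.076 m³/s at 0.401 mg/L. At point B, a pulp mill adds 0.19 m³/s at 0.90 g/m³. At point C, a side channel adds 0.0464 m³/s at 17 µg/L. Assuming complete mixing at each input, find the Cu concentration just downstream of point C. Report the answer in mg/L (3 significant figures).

5.8 µg/L = 0.0058 mg/L.
After input A: C = (13.6·0.0058 + 0.076·0.401) / 13.68 = 0.007996 mg/L.
After input B: C = (13.68·0.007996 + 0.19·0.9) / 13.87 = 0.02022 mg/L.
17 µg/L = 0.017 mg/L.
After input C: C = (13.87·0.02022 + 0.0464·0.017) / 13.91 = 0.02021 mg/L.

0.0202 mg/L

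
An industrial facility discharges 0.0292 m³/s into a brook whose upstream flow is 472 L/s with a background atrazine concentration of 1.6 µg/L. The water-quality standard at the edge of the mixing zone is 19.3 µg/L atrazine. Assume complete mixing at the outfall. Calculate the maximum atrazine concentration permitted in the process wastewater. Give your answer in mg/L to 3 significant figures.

0.305 mg/L

472 L/s = 0.472 m³/s.
1.6 µg/L = 0.0016 mg/L.
19.3 µg/L = 0.0193 mg/L.
Mass balance: 0.0193·0.5012 = 0.0292·Cₑ + 0.472·0.0016.
Cₑ = (0.009673 − 0.0007552) / 0.0292 = 0.3054 mg/L.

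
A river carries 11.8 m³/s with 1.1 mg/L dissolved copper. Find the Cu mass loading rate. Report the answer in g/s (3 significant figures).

13.0 g/s

Mass flux = Q·C = 11.8 m³/s × 1.1 g/m³ = 12.98 g/s.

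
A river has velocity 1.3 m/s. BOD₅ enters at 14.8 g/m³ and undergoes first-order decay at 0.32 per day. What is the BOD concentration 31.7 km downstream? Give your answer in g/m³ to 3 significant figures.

Travel time t = 31.7 km / 1.3 m/s = 3.17e+04/1.3 = 2.438e+04 s = 0.2822 d.
First-order decay: C = 14.8·exp(−0.32·0.2822) = 14.8·0.9136 = 13.52 g/m³.

13.5 g/m³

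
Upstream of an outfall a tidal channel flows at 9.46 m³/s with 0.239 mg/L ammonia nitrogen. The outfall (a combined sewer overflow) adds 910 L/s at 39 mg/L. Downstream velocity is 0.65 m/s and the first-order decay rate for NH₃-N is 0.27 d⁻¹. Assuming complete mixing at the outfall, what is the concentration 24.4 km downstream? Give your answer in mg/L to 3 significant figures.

3.24 mg/L

910 L/s = 0.91 m³/s.
After complete mixing, C₀ = (0.91·39 + 9.46·0.239) / 10.37 = 3.64 mg/L.
Travel time t = 2.44e+04 m / 0.65 m/s = 3.754e+04 s = 0.4345 d.
C = 3.64·exp(−0.27·0.4345) = 3.64·0.8893 = 3.237 mg/L.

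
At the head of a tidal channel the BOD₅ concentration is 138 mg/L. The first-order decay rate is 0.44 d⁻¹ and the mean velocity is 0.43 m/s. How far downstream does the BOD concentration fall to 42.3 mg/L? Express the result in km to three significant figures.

99.8 km

From C = C₀·e^(−kt), t = ln(C₀/C)/k = ln(138/42.3)/0.44 = 1.182/0.44 = 2.687 d.
Distance = v·t = 0.43 m/s × 2.322e+05 s = 9.984e+04 m = 99.84 km.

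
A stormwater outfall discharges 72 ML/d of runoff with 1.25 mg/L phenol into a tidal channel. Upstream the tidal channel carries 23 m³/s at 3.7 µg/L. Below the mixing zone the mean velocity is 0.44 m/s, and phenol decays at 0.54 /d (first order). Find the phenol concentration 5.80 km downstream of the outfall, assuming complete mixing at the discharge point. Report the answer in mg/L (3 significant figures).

0.0435 mg/L

72 ML/d = 0.8333 m³/s.
3.7 µg/L = 0.0037 mg/L.
After complete mixing, C₀ = (0.8333·1.25 + 23·0.0037) / 23.83 = 0.04728 mg/L.
Travel time t = 5800 m / 0.44 m/s = 1.318e+04 s = 0.1526 d.
C = 0.04728·exp(−0.54·0.1526) = 0.04728·0.9209 = 0.04354 mg/L.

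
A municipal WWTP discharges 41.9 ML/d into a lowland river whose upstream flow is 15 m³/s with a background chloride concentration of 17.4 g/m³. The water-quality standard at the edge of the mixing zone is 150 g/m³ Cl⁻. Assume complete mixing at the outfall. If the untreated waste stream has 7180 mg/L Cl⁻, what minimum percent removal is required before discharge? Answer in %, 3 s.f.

40.8 %

41.9 ML/d = 0.485 m³/s.
Mass balance: 150·15.48 = 0.485·Cₑ + 15·17.4.
Cₑ = (2323 − 261) / 0.485 = 4251 mg/L.
Required removal = 1 − 4251/7180 = 40.79 %.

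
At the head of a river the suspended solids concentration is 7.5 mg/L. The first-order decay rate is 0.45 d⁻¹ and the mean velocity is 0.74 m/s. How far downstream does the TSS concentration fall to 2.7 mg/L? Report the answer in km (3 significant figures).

145 km

From C = C₀·e^(−kt), t = ln(C₀/C)/k = ln(7.5/2.7)/0.45 = 1.022/0.45 = 2.27 d.
Distance = v·t = 0.74 m/s × 1.962e+05 s = 1.452e+05 m = 145.2 km.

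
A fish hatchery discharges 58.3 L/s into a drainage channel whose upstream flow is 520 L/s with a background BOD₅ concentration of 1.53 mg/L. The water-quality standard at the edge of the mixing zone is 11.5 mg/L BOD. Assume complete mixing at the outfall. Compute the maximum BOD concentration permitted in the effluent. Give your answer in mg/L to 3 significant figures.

100 mg/L

58.3 L/s = 0.0583 m³/s.
520 L/s = 0.52 m³/s.
Mass balance: 11.5·0.5783 = 0.0583·Cₑ + 0.52·1.53.
Cₑ = (6.65 − 0.7956) / 0.0583 = 100.4 mg/L.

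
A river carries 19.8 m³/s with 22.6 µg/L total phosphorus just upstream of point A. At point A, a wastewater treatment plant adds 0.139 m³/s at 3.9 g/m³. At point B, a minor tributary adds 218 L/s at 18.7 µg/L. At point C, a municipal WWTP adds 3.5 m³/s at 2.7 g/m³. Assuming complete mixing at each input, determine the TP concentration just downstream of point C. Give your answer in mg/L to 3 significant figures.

22.6 µg/L = 0.0226 mg/L.
After input A: C = (19.8·0.0226 + 0.139·3.9) / 19.94 = 0.04963 mg/L.
218 L/s = 0.218 m³/s.
18.7 µg/L = 0.0187 mg/L.
After input B: C = (19.94·0.04963 + 0.218·0.0187) / 20.16 = 0.0493 mg/L.
After input C: C = (20.16·0.0493 + 3.5·2.7) / 23.66 = 0.4415 mg/L.

0.441 mg/L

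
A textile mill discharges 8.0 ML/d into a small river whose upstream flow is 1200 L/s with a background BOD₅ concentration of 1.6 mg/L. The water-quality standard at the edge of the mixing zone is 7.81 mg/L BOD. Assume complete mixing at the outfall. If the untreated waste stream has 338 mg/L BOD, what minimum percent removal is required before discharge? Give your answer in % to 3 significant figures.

8.0 ML/d = 0.09259 m³/s.
1200 L/s = 1.2 m³/s.
Mass balance: 7.81·1.293 = 0.09259·Cₑ + 1.2·1.6.
Cₑ = (10.1 − 1.92) / 0.09259 = 88.29 mg/L.
Required removal = 1 − 88.29/338 = 73.88 %.

73.9 %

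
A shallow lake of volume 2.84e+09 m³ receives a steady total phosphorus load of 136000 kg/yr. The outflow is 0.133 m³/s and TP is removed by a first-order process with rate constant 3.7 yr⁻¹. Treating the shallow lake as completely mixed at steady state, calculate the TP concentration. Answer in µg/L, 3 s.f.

Outflow Q = 0.133 m³/s × 3.156e+07 s/yr = 4.197e+06 m³/yr.
Steady-state CSTR mass balance: W = Q·C + k·V·C, so C = W/(Q + kV).
Q + kV = 4.197e+06 + 3.7·2.84e+09 = 1.051e+10 m³/yr.
C = 136000/1.051e+10 = 1.294e-05 kg/m³ = 0.01294 mg/L = 12.94 µg/L.

12.9 µg/L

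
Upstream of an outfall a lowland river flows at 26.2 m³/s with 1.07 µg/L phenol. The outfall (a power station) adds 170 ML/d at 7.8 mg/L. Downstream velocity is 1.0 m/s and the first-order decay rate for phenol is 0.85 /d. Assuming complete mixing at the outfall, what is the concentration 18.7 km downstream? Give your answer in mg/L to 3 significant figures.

0.454 mg/L

170 ML/d = 1.968 m³/s.
1.07 µg/L = 0.00107 mg/L.
After complete mixing, C₀ = (1.968·7.8 + 26.2·0.00107) / 28.17 = 0.5458 mg/L.
Travel time t = 1.87e+04 m / 1.0 m/s = 1.87e+04 s = 0.2164 d.
C = 0.5458·exp(−0.85·0.2164) = 0.5458·0.832 = 0.4541 mg/L.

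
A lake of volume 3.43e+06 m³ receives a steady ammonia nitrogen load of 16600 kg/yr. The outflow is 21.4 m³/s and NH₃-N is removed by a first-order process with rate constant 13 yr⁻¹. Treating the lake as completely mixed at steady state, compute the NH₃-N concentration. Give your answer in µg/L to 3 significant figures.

Outflow Q = 21.4 m³/s × 3.156e+07 s/yr = 6.753e+08 m³/yr.
Steady-state CSTR mass balance: W = Q·C + k·V·C, so C = W/(Q + kV).
Q + kV = 6.753e+08 + 13·3.43e+06 = 7.199e+08 m³/yr.
C = 16600/7.199e+08 = 2.306e-05 kg/m³ = 0.02306 mg/L = 23.06 µg/L.

23.1 µg/L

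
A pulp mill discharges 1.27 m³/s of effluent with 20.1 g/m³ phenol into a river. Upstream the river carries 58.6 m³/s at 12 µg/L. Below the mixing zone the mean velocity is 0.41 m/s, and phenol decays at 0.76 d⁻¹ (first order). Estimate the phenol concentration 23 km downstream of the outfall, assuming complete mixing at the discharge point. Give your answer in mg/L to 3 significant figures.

12 µg/L = 0.012 mg/L.
After complete mixing, C₀ = (1.27·20.1 + 58.6·0.012) / 59.87 = 0.4381 mg/L.
Travel time t = 2.3e+04 m / 0.41 m/s = 5.61e+04 s = 0.6493 d.
C = 0.4381·exp(−0.76·0.6493) = 0.4381·0.6105 = 0.2675 mg/L.

0.267 mg/L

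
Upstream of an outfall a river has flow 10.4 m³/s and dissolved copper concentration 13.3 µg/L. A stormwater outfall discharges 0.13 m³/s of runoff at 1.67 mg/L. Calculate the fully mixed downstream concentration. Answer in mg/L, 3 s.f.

13.3 µg/L = 0.0133 mg/L.
By mass balance at complete mixing, C = (0.13·1.67 + 10.4·0.0133) / (0.13 + 10.4) = 0.3554/10.53 = 0.03375 mg/L.

0.0338 mg/L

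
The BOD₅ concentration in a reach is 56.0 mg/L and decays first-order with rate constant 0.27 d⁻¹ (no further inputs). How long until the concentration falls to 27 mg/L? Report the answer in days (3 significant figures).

t = ln(C₀/C)/k = ln(56.0/27)/0.27 = 0.7295/0.27 = 2.702 d.

2.70 d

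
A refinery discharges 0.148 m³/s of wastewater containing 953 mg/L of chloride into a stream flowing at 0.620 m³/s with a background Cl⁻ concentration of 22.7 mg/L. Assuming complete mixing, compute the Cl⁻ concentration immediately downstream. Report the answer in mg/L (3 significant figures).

Flow-weighted mixing gives C = (0.148·953 + 0.62·22.7) / (0.148 + 0.62) = 155.1/0.768 = 202 mg/L.

202 mg/L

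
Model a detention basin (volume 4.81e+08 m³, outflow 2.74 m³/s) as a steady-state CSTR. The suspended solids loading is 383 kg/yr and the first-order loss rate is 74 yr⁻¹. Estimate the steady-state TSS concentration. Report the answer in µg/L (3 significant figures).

Outflow Q = 2.74 m³/s × 3.156e+07 s/yr = 8.647e+07 m³/yr.
Steady-state CSTR mass balance: W = Q·C + k·V·C, so C = W/(Q + kV).
Q + kV = 8.647e+07 + 74·4.81e+08 = 3.568e+10 m³/yr.
C = 383/3.568e+10 = 1.073e-08 kg/m³ = 1.073e-05 mg/L = 0.01073 µg/L.

0.0107 µg/L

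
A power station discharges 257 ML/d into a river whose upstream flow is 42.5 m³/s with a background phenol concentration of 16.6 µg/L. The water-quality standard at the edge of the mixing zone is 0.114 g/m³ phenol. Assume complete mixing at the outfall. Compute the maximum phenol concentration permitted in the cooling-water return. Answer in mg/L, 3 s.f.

1.51 mg/L

257 ML/d = 2.975 m³/s.
16.6 µg/L = 0.0166 mg/L.
Mass balance: 0.114·45.47 = 2.975·Cₑ + 42.5·0.0166.
Cₑ = (5.184 − 0.7055) / 2.975 = 1.506 mg/L.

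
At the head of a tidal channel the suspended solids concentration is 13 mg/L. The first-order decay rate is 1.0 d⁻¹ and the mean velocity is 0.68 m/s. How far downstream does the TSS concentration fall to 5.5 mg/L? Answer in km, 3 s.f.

From C = C₀·e^(−kt), t = ln(C₀/C)/k = ln(13/5.5)/1.0 = 0.8602/1.0 = 0.8602 d.
Distance = v·t = 0.68 m/s × 7.432e+04 s = 5.054e+04 m = 50.54 km.

50.5 km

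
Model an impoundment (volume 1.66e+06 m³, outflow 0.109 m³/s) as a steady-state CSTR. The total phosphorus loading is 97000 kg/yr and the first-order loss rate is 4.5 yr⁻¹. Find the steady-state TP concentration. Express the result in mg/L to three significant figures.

Outflow Q = 0.109 m³/s × 3.156e+07 s/yr = 3.44e+06 m³/yr.
Steady-state CSTR mass balance: W = Q·C + k·V·C, so C = W/(Q + kV).
Q + kV = 3.44e+06 + 4.5·1.66e+06 = 1.091e+07 m³/yr.
C = 97000/1.091e+07 = 0.008891 kg/m³ = 8.891 mg/L.

8.89 mg/L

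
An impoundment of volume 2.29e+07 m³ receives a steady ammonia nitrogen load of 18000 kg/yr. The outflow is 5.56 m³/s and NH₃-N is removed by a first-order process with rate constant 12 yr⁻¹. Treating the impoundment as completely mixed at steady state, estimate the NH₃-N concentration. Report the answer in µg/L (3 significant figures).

Outflow Q = 5.56 m³/s × 3.156e+07 s/yr = 1.755e+08 m³/yr.
Steady-state CSTR mass balance: W = Q·C + k·V·C, so C = W/(Q + kV).
Q + kV = 1.755e+08 + 12·2.29e+07 = 4.503e+08 m³/yr.
C = 18000/4.503e+08 = 3.998e-05 kg/m³ = 0.03998 mg/L = 39.98 µg/L.

40.0 µg/L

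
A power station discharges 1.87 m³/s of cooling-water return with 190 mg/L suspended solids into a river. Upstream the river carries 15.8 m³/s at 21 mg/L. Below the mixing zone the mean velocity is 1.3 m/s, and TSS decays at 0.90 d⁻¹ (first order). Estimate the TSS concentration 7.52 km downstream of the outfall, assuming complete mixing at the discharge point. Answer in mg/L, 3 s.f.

36.6 mg/L

After complete mixing, C₀ = (1.87·190 + 15.8·21) / 17.67 = 38.89 mg/L.
Travel time t = 7520 m / 1.3 m/s = 5785 s = 0.06695 d.
C = 38.89·exp(−0.90·0.06695) = 38.89·0.9415 = 36.61 mg/L.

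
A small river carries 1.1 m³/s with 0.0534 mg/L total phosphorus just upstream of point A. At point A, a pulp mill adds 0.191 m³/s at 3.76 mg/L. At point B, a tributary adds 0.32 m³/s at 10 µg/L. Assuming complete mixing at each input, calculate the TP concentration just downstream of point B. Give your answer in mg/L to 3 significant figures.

0.484 mg/L

After input A: C = (1.1·0.0534 + 0.191·3.76) / 1.291 = 0.6018 mg/L.
10 µg/L = 0.01 mg/L.
After input B: C = (1.291·0.6018 + 0.32·0.01) / 1.611 = 0.4842 mg/L.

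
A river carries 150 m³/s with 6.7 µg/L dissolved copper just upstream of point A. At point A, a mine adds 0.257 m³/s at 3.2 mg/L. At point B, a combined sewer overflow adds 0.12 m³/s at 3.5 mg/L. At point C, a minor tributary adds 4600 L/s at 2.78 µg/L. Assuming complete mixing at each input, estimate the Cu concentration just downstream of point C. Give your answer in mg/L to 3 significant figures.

6.7 µg/L = 0.0067 mg/L.
After input A: C = (150·0.0067 + 0.257·3.2) / 150.3 = 0.01216 mg/L.
After input B: C = (150.3·0.01216 + 0.12·3.5) / 150.4 = 0.01495 mg/L.
4600 L/s = 4.6 m³/s.
2.78 µg/L = 0.00278 mg/L.
After input C: C = (150.4·0.01495 + 4.6·0.00278) / 155 = 0.01458 mg/L.

0.0146 mg/L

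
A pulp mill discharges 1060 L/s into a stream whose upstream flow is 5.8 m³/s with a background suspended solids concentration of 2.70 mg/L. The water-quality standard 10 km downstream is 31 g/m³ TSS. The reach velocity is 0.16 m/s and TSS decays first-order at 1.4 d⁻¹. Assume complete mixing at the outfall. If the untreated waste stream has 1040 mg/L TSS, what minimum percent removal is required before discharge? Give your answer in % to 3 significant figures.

48.3 %

1060 L/s = 1.06 m³/s.
Travel time to the compliance point: t = 1e+04/0.16 = 6.25e+04 s = 0.7234 d; decay factor exp(−1.4·0.7234) = 0.3632.
So the concentration just after mixing may be at most 31/0.3632 = 85.35 mg/L.
Mass balance: 85.35·6.86 = 1.06·Cₑ + 5.8·2.7.
Cₑ = (585.5 − 15.66) / 1.06 = 537.6 mg/L.
Required removal = 1 − 537.6/1040 = 48.31 %.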